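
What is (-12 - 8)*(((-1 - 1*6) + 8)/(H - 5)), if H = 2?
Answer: 20/3 ≈ 6.6667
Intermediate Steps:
(-12 - 8)*(((-1 - 1*6) + 8)/(H - 5)) = (-12 - 8)*(((-1 - 1*6) + 8)/(2 - 5)) = -20*((-1 - 6) + 8)/(-3) = -20*(-7 + 8)*(-1)/3 = -20*(-1)/3 = -20*(-⅓) = 20/3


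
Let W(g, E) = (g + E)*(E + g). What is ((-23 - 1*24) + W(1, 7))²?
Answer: 289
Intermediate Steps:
W(g, E) = (E + g)² (W(g, E) = (E + g)*(E + g) = (E + g)²)
((-23 - 1*24) + W(1, 7))² = ((-23 - 1*24) + (7 + 1)²)² = ((-23 - 24) + 8²)² = (-47 + 64)² = 17² = 289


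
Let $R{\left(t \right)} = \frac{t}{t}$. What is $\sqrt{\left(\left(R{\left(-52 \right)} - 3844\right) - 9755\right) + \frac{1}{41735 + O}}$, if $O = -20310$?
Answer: $\frac{i \sqrt{249675936693}}{4285} \approx 116.61 i$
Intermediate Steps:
$R{\left(t \right)} = 1$
$\sqrt{\left(\left(R{\left(-52 \right)} - 3844\right) - 9755\right) + \frac{1}{41735 + O}} = \sqrt{\left(\left(1 - 3844\right) - 9755\right) + \frac{1}{41735 - 20310}} = \sqrt{\left(-3843 - 9755\right) + \frac{1}{21425}} = \sqrt{-13598 + \frac{1}{21425}} = \sqrt{- \frac{291337149}{21425}} = \frac{i \sqrt{249675936693}}{4285}$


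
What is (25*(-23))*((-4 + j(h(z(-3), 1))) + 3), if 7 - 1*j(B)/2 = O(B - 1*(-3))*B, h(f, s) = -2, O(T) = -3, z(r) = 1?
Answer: -575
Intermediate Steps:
j(B) = 14 + 6*B (j(B) = 14 - (-6)*B = 14 + 6*B)
(25*(-23))*((-4 + j(h(z(-3), 1))) + 3) = (25*(-23))*((-4 + (14 + 6*(-2))) + 3) = -575*((-4 + (14 - 12)) + 3) = -575*((-4 + 2) + 3) = -575*(-2 + 3) = -575*1 = -575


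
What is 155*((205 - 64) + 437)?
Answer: 89590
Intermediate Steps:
155*((205 - 64) + 437) = 155*(141 + 437) = 155*578 = 89590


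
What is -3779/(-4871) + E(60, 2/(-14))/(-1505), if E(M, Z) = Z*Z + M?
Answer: 264356744/359211895 ≈ 0.73594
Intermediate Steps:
E(M, Z) = M + Z² (E(M, Z) = Z² + M = M + Z²)
-3779/(-4871) + E(60, 2/(-14))/(-1505) = -3779/(-4871) + (60 + (2/(-14))²)/(-1505) = -3779*(-1/4871) + (60 + (2*(-1/14))²)*(-1/1505) = 3779/4871 + (60 + (-⅐)²)*(-1/1505) = 3779/4871 + (60 + 1/49)*(-1/1505) = 3779/4871 + (2941/49)*(-1/1505) = 3779/4871 - 2941/73745 = 264356744/359211895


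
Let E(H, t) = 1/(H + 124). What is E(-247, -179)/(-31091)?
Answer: 1/3824193 ≈ 2.6149e-7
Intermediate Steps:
E(H, t) = 1/(124 + H)
E(-247, -179)/(-31091) = 1/((124 - 247)*(-31091)) = -1/31091/(-123) = -1/123*(-1/31091) = 1/3824193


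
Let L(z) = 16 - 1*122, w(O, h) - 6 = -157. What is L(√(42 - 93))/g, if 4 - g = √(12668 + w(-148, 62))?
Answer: 424/12501 + 106*√12517/12501 ≈ 0.98258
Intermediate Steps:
w(O, h) = -151 (w(O, h) = 6 - 157 = -151)
g = 4 - √12517 (g = 4 - √(12668 - 151) = 4 - √12517 ≈ -107.88)
L(z) = -106 (L(z) = 16 - 122 = -106)
L(√(42 - 93))/g = -106/(4 - √12517)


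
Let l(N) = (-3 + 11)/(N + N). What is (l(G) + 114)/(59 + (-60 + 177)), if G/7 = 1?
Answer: 401/616 ≈ 0.65097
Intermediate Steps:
G = 7 (G = 7*1 = 7)
l(N) = 4/N (l(N) = 8/((2*N)) = 8*(1/(2*N)) = 4/N)
(l(G) + 114)/(59 + (-60 + 177)) = (4/7 + 114)/(59 + (-60 + 177)) = (4*(⅐) + 114)/(59 + 117) = (4/7 + 114)/176 = (802/7)*(1/176) = 401/616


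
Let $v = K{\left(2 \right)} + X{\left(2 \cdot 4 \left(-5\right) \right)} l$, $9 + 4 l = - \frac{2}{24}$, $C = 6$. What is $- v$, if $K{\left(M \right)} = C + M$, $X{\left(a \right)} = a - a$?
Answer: $-8$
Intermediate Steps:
$l = - \frac{109}{48}$ ($l = - \frac{9}{4} + \frac{\left(-2\right) \frac{1}{24}}{4} = - \frac{9}{4} + \frac{1}{4} \left(- \frac{1}{12}\right) = - \frac{9}{4} - \frac{1}{48} = - \frac{109}{48} \approx -2.2708$)
$X{\left(a \right)} = 0$
$K{\left(M \right)} = 6 + M$
$v = 8$ ($v = \left(6 + 2\right) + 0 \left(- \frac{109}{48}\right) = 8 + 0 = 8$)
$- v = \left(-1\right) 8 = -8$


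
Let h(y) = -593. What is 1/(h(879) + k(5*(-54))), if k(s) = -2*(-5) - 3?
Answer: -1/586 ≈ -0.0017065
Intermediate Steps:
k(s) = 7 (k(s) = 10 - 3 = 7)
1/(h(879) + k(5*(-54))) = 1/(-593 + 7) = 1/(-586) = -1/586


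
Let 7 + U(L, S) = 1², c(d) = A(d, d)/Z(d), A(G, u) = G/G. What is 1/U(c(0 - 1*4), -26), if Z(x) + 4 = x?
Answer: -⅙ ≈ -0.16667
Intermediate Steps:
Z(x) = -4 + x
A(G, u) = 1
c(d) = 1/(-4 + d)
U(L, S) = -6 (U(L, S) = -7 + 1² = -7 + 1 = -6)
1/U(c(0 - 1*4), -26) = 1/(-6) = -⅙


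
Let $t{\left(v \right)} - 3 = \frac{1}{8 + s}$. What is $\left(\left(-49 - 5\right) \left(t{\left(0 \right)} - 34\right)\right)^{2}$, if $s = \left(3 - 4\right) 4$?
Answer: $\frac{11029041}{4} \approx 2.7573 \cdot 10^{6}$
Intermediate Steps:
$s = -4$ ($s = \left(-1\right) 4 = -4$)
$t{\left(v \right)} = \frac{13}{4}$ ($t{\left(v \right)} = 3 + \frac{1}{8 - 4} = 3 + \frac{1}{4} = \frac{13}{4}$)
$\left(\left(-49 - 5\right) \left(t{\left(0 \right)} - 34\right)\right)^{2} = \left(\left(-49 - 5\right) \left(\frac{13}{4} - 34\right)\right)^{2} = \left(\left(-54\right) \left(- \frac{123}{4}\right)\right)^{2} = \left(\frac{3321}{2}\right)^{2} = \frac{11029041}{4}$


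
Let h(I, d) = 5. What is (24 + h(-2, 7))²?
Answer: 841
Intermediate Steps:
(24 + h(-2, 7))² = (24 + 5)² = 29² = 841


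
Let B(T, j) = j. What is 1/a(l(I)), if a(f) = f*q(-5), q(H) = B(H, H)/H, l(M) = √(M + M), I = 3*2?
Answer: √3/6 ≈ 0.28868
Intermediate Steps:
I = 6
l(M) = √2*√M (l(M) = √(2*M) = √2*√M)
q(H) = 1 (q(H) = H/H = 1)
a(f) = f (a(f) = f*1 = f)
1/a(l(I)) = 1/(√2*√6) = 1/(2*√3) = √3/6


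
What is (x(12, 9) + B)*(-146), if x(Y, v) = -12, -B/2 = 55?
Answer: 17812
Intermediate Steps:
B = -110 (B = -2*55 = -110)
(x(12, 9) + B)*(-146) = (-12 - 110)*(-146) = -122*(-146) = 17812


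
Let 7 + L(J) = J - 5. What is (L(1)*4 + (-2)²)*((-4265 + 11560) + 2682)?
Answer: -399080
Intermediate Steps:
L(J) = -12 + J (L(J) = -7 + (J - 5) = -7 + (-5 + J) = -12 + J)
(L(1)*4 + (-2)²)*((-4265 + 11560) + 2682) = ((-12 + 1)*4 + (-2)²)*((-4265 + 11560) + 2682) = (-11*4 + 4)*(7295 + 2682) = (-44 + 4)*9977 = -40*9977 = -399080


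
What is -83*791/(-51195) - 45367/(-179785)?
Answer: 2825197634/1840818615 ≈ 1.5347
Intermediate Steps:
-83*791/(-51195) - 45367/(-179785) = -65653*(-1/51195) - 45367*(-1/179785) = 65653/51195 + 45367/179785 = 2825197634/1840818615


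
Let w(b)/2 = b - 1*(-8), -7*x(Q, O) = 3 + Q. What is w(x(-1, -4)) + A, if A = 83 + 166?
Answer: 1851/7 ≈ 264.43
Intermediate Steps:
x(Q, O) = -3/7 - Q/7 (x(Q, O) = -(3 + Q)/7 = -3/7 - Q/7)
w(b) = 16 + 2*b (w(b) = 2*(b - 1*(-8)) = 2*(b + 8) = 2*(8 + b) = 16 + 2*b)
A = 249
w(x(-1, -4)) + A = (16 + 2*(-3/7 - ⅐*(-1))) + 249 = (16 + 2*(-3/7 + ⅐)) + 249 = (16 + 2*(-2/7)) + 249 = (16 - 4/7) + 249 = 108/7 + 249 = 1851/7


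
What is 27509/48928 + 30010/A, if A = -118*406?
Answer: -37607027/586010656 ≈ -0.064175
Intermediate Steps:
A = -47908
27509/48928 + 30010/A = 27509/48928 + 30010/(-47908) = 27509*(1/48928) + 30010*(-1/47908) = 27509/48928 - 15005/23954 = -37607027/586010656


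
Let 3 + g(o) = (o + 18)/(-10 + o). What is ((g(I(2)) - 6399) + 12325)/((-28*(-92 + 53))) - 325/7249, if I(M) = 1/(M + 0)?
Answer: 67397450/12533521 ≈ 5.3774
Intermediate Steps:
I(M) = 1/M
g(o) = -3 + (18 + o)/(-10 + o) (g(o) = -3 + (o + 18)/(-10 + o) = -3 + (18 + o)/(-10 + o))
((g(I(2)) - 6399) + 12325)/((-28*(-92 + 53))) - 325/7249 = ((2*(24 - 1/2)/(-10 + 1/2) - 6399) + 12325)/((-28*(-92 + 53))) - 325/7249 = ((2*(24 - 1*½)/(-10 + ½) - 6399) + 12325)/((-28*(-39))) - 325*1/7249 = ((2*(24 - ½)/(-19/2) - 6399) + 12325)/1092 - 325/7249 = ((2*(-2/19)*(47/2) - 6399) + 12325)*(1/1092) - 325/7249 = ((-94/19 - 6399) + 12325)*(1/1092) - 325/7249 = (-121675/19 + 12325)*(1/1092) - 325/7249 = (112500/19)*(1/1092) - 325/7249 = 9375/1729 - 325/7249 = 67397450/12533521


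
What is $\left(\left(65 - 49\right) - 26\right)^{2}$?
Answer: $100$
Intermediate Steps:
$\left(\left(65 - 49\right) - 26\right)^{2} = \left(16 - 26\right)^{2} = \left(-10\right)^{2} = 100$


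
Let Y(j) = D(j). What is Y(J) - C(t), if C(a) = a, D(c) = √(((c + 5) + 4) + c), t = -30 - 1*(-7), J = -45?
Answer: 23 + 9*I ≈ 23.0 + 9.0*I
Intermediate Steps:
t = -23 (t = -30 + 7 = -23)
D(c) = √(9 + 2*c) (D(c) = √(((5 + c) + 4) + c) = √((9 + c) + c) = √(9 + 2*c))
Y(j) = √(9 + 2*j)
Y(J) - C(t) = √(9 + 2*(-45)) - 1*(-23) = √(9 - 90) + 23 = √(-81) + 23 = 9*I + 23 = 23 + 9*I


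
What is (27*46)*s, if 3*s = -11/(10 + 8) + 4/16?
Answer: -299/2 ≈ -149.50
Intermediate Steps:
s = -13/108 (s = (-11/(10 + 8) + 4/16)/3 = (-11/18 + 4*(1/16))/3 = (-11*1/18 + 1/4)/3 = (-11/18 + 1/4)/3 = (1/3)*(-13/36) = -13/108 ≈ -0.12037)
(27*46)*s = (27*46)*(-13/108) = 1242*(-13/108) = -299/2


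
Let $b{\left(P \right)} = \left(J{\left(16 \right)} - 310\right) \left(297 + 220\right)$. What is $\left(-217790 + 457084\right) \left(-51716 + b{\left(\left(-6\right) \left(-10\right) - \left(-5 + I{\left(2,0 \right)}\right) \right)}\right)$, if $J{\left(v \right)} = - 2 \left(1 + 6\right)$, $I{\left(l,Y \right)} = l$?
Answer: $-52458987856$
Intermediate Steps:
$J{\left(v \right)} = -14$ ($J{\left(v \right)} = \left(-2\right) 7 = -14$)
$b{\left(P \right)} = -167508$ ($b{\left(P \right)} = \left(-14 - 310\right) \left(297 + 220\right) = \left(-324\right) 517 = -167508$)
$\left(-217790 + 457084\right) \left(-51716 + b{\left(\left(-6\right) \left(-10\right) - \left(-5 + I{\left(2,0 \right)}\right) \right)}\right) = \left(-217790 + 457084\right) \left(-51716 - 167508\right) = 239294 \left(-219224\right) = -52458987856$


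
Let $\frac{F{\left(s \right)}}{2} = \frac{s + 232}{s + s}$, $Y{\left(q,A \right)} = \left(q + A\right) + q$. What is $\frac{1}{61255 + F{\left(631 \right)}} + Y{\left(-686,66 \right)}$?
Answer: $- \frac{50480514377}{38652768} \approx -1306.0$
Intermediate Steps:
$Y{\left(q,A \right)} = A + 2 q$ ($Y{\left(q,A \right)} = \left(A + q\right) + q = A + 2 q$)
$F{\left(s \right)} = \frac{232 + s}{s}$ ($F{\left(s \right)} = 2 \frac{s + 232}{s + s} = 2 \frac{232 + s}{2 s} = \frac{232 + s}{s}$)
$\frac{1}{61255 + F{\left(631 \right)}} + Y{\left(-686,66 \right)} = \frac{1}{61255 + \frac{232 + 631}{631}} + \left(66 + 2 \left(-686\right)\right) = \frac{1}{61255 + \frac{1}{631} \cdot 863} + \left(66 - 1372\right) = \frac{1}{61255 + \frac{863}{631}} - 1306 = \frac{1}{\frac{38652768}{631}} - 1306 = \frac{631}{38652768} - 1306 = - \frac{50480514377}{38652768}$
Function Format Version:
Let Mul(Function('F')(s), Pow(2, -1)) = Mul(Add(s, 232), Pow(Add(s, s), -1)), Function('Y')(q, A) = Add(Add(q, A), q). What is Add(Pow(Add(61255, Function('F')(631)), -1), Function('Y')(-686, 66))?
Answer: Rational(-50480514377, 38652768) ≈ -1306.0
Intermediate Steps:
Function('Y')(q, A) = Add(A, Mul(2, q)) (Function('Y')(q, A) = Add(Add(A, q), q) = Add(A, Mul(2, q)))
Function('F')(s) = Mul(Pow(s, -1), Add(232, s)) (Function('F')(s) = Mul(2, Mul(Add(s, 232), Pow(Add(s, s), -1))) = Mul(2, Mul(Add(232, s), Pow(Mul(2, s), -1))) = Mul(2, Mul(Add(232, s), Mul(Rational(1, 2), Pow(s, -1)))) = Mul(2, Mul(Rational(1, 2), Pow(s, -1), Add(232, s))) = Mul(Pow(s, -1), Add(232, s)))
Add(Pow(Add(61255, Function('F')(631)), -1), Function('Y')(-686, 66)) = Add(Pow(Add(61255, Mul(Pow(631, -1), Add(232, 631))), -1), Add(66, Mul(2, -686))) = Add(Pow(Add(61255, Mul(Rational(1, 631), 863)), -1), Add(66, -1372)) = Add(Pow(Add(61255, Rational(863, 631)), -1), -1306) = Add(Pow(Rational(38652768, 631), -1), -1306) = Add(Rational(631, 38652768), -1306) = Rational(-50480514377, 38652768)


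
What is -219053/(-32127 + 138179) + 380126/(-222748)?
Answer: -22276685049/5905717724 ≈ -3.7721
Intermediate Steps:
-219053/(-32127 + 138179) + 380126/(-222748) = -219053/106052 + 380126*(-1/222748) = -219053*1/106052 - 190063/111374 = -219053/106052 - 190063/111374 = -22276685049/5905717724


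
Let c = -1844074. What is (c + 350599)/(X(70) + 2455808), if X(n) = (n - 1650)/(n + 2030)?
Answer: -156814875/257859761 ≈ -0.60814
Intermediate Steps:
X(n) = (-1650 + n)/(2030 + n)
(c + 350599)/(X(70) + 2455808) = (-1844074 + 350599)/((-1650 + 70)/(2030 + 70) + 2455808) = -1493475/(-1580/2100 + 2455808) = -1493475/((1/2100)*(-1580) + 2455808) = -1493475/(-79/105 + 2455808) = -1493475/257859761/105 = -1493475*105/257859761 = -156814875/257859761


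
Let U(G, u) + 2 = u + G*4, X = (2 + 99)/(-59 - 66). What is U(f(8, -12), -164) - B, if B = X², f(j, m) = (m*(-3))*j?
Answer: 15396049/15625 ≈ 985.35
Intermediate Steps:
X = -101/125 (X = 101/(-125) = 101*(-1/125) = -101/125 ≈ -0.80800)
f(j, m) = -3*j*m (f(j, m) = (-3*m)*j = -3*j*m)
U(G, u) = -2 + u + 4*G (U(G, u) = -2 + (u + G*4) = -2 + (u + 4*G) = -2 + u + 4*G)
B = 10201/15625 (B = (-101/125)² = 10201/15625 ≈ 0.65286)
U(f(8, -12), -164) - B = (-2 - 164 + 4*(-3*8*(-12))) - 1*10201/15625 = (-2 - 164 + 4*288) - 10201/15625 = (-2 - 164 + 1152) - 10201/15625 = 986 - 10201/15625 = 15396049/15625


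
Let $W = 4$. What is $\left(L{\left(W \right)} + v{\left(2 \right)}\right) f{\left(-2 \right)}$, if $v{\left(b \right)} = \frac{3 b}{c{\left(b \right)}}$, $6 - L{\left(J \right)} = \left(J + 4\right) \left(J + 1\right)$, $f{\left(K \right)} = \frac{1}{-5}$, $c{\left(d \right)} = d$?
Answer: $\frac{31}{5} \approx 6.2$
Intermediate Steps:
$f{\left(K \right)} = - \frac{1}{5}$
$L{\left(J \right)} = 6 - \left(1 + J\right) \left(4 + J\right)$ ($L{\left(J \right)} = 6 - \left(J + 4\right) \left(J + 1\right) = 6 - \left(4 + J\right) \left(1 + J\right) = 6 - \left(1 + J\right) \left(4 + J\right)$)
$v{\left(b \right)} = 3$ ($v{\left(b \right)} = \frac{3 b}{b} = 3$)
$\left(L{\left(W \right)} + v{\left(2 \right)}\right) f{\left(-2 \right)} = \left(\left(2 - 4^{2} - 20\right) + 3\right) \left(- \frac{1}{5}\right) = \left(\left(2 - 16 - 20\right) + 3\right) \left(- \frac{1}{5}\right) = \left(-34 + 3\right) \left(- \frac{1}{5}\right) = \left(-31\right) \left(- \frac{1}{5}\right) = \frac{31}{5}$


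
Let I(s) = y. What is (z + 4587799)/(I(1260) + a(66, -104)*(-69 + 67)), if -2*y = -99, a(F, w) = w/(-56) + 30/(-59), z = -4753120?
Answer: -136555146/38659 ≈ -3532.3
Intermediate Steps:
a(F, w) = -30/59 - w/56 (a(F, w) = w*(-1/56) + 30*(-1/59) = -w/56 - 30/59 = -30/59 - w/56)
y = 99/2 (y = -½*(-99) = 99/2 ≈ 49.500)
I(s) = 99/2
(z + 4587799)/(I(1260) + a(66, -104)*(-69 + 67)) = (-4753120 + 4587799)/(99/2 + (-30/59 - 1/56*(-104))*(-69 + 67)) = -165321/(99/2 + (-30/59 + 13/7)*(-2)) = -165321/(99/2 + (557/413)*(-2)) = -165321/(99/2 - 1114/413) = -165321/38659/826 = -165321*826/38659 = -136555146/38659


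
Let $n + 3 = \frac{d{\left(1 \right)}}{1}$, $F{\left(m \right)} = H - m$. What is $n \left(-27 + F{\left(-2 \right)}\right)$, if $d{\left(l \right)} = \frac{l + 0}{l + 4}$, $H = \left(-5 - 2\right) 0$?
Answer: $70$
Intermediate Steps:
$H = 0$ ($H = \left(-7\right) 0 = 0$)
$F{\left(m \right)} = - m$ ($F{\left(m \right)} = 0 - m = - m$)
$d{\left(l \right)} = \frac{l}{4 + l}$
$n = - \frac{14}{5}$ ($n = -3 + \frac{1 \frac{1}{4 + 1}}{1} = -3 + 1 \cdot \frac{1}{5} \cdot 1 = -3 + \frac{1}{5} \cdot 1 = -3 + \frac{1}{5} = - \frac{14}{5} \approx -2.8$)
$n \left(-27 + F{\left(-2 \right)}\right) = - \frac{14 \left(-27 - -2\right)}{5} = - \frac{14 \left(-27 + 2\right)}{5} = \left(- \frac{14}{5}\right) \left(-25\right) = 70$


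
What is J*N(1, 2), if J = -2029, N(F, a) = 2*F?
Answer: -4058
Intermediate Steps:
J*N(1, 2) = -4058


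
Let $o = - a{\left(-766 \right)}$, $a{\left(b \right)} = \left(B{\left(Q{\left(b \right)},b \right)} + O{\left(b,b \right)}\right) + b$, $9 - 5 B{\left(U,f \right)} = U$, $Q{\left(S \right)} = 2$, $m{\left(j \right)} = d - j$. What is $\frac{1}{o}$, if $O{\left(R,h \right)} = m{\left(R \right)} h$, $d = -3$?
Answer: $\frac{5}{2926113} \approx 1.7088 \cdot 10^{-6}$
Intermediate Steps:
$m{\left(j \right)} = -3 - j$
$O{\left(R,h \right)} = h \left(-3 - R\right)$ ($O{\left(R,h \right)} = \left(-3 - R\right) h = h \left(-3 - R\right)$)
$B{\left(U,f \right)} = \frac{9}{5} - \frac{U}{5}$
$a{\left(b \right)} = \frac{7}{5} + b - b \left(3 + b\right)$ ($a{\left(b \right)} = \left(\left(\frac{9}{5} - \frac{2}{5}\right) - b \left(3 + b\right)\right) + b = \left(\frac{7}{5} - b \left(3 + b\right)\right) + b = \frac{7}{5} + b - b \left(3 + b\right)$)
$o = \frac{2926113}{5}$ ($o = - (\frac{7}{5} - \left(-766\right)^{2} - -1532) = - (\frac{7}{5} - 586756 + 1532) = \left(-1\right) \left(- \frac{2926113}{5}\right) = \frac{2926113}{5} \approx 5.8522 \cdot 10^{5}$)
$\frac{1}{o} = \frac{1}{\frac{2926113}{5}} = \frac{5}{2926113}$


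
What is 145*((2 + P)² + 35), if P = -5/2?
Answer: 20445/4 ≈ 5111.3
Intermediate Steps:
P = -5/2 (P = -5*½ = -5/2 ≈ -2.5000)
145*((2 + P)² + 35) = 145*((2 - 5/2)² + 35) = 145*((-½)² + 35) = 145*(¼ + 35) = 145*(141/4) = 20445/4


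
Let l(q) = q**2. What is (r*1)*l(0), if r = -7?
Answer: 0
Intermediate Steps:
(r*1)*l(0) = -7*1*0**2 = -7*0 = 0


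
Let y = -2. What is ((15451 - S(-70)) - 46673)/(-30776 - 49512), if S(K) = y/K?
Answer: 1092771/2810080 ≈ 0.38888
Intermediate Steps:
S(K) = -2/K
((15451 - S(-70)) - 46673)/(-30776 - 49512) = ((15451 - (-2)/(-70)) - 46673)/(-30776 - 49512) = ((15451 - (-2)*(-1)/70) - 46673)/(-80288) = ((15451 - 1*1/35) - 46673)*(-1/80288) = ((15451 - 1/35) - 46673)*(-1/80288) = (540784/35 - 46673)*(-1/80288) = -1092771/35*(-1/80288) = 1092771/2810080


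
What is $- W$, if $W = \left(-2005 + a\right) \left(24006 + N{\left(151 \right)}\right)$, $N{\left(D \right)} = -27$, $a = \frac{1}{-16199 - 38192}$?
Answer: $\frac{2615004810924}{54391} \approx 4.8078 \cdot 10^{7}$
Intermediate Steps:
$a = - \frac{1}{54391}$ ($a = \frac{1}{-54391} = - \frac{1}{54391} \approx -1.8385 \cdot 10^{-5}$)
$W = - \frac{2615004810924}{54391}$ ($W = \left(-2005 - \frac{1}{54391}\right) \left(24006 - 27\right) = \left(- \frac{109053956}{54391}\right) 23979 = - \frac{2615004810924}{54391} \approx -4.8078 \cdot 10^{7}$)
$- W = \left(-1\right) \left(- \frac{2615004810924}{54391}\right) = \frac{2615004810924}{54391}$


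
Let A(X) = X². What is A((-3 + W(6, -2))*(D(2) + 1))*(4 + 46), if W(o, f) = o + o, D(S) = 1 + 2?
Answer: 64800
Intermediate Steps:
D(S) = 3
W(o, f) = 2*o
A((-3 + W(6, -2))*(D(2) + 1))*(4 + 46) = ((-3 + 2*6)*(3 + 1))²*(4 + 46) = ((-3 + 12)*4)²*50 = (9*4)²*50 = 36²*50 = 1296*50 = 64800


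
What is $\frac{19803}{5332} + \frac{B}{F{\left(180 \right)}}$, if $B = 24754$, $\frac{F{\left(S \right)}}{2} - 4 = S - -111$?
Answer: $\frac{71836049}{1572940} \approx 45.67$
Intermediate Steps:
$F{\left(S \right)} = 230 + 2 S$ ($F{\left(S \right)} = 8 + 2 \left(S - -111\right) = 8 + 2 \left(S + 111\right) = 8 + 2 \left(111 + S\right) = 8 + \left(222 + 2 S\right) = 230 + 2 S$)
$\frac{19803}{5332} + \frac{B}{F{\left(180 \right)}} = \frac{19803}{5332} + \frac{24754}{230 + 2 \cdot 180} = 19803 \cdot \frac{1}{5332} + \frac{24754}{230 + 360} = \frac{19803}{5332} + \frac{24754}{590} = \frac{19803}{5332} + 24754 \cdot \frac{1}{590} = \frac{19803}{5332} + \frac{12377}{295} = \frac{71836049}{1572940}$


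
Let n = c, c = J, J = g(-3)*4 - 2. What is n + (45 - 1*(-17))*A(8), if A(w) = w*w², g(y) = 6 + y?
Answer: 31754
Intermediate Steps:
A(w) = w³
J = 10 (J = (6 - 3)*4 - 2 = 3*4 - 2 = 12 - 2 = 10)
c = 10
n = 10
n + (45 - 1*(-17))*A(8) = 10 + (45 - 1*(-17))*8³ = 10 + (45 + 17)*512 = 10 + 62*512 = 10 + 31744 = 31754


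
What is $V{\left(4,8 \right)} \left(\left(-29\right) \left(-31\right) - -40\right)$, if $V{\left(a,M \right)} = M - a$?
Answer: $3756$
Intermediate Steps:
$V{\left(4,8 \right)} \left(\left(-29\right) \left(-31\right) - -40\right) = \left(8 - 4\right) \left(\left(-29\right) \left(-31\right) - -40\right) = \left(8 - 4\right) \left(899 + 40\right) = 4 \cdot 939 = 3756$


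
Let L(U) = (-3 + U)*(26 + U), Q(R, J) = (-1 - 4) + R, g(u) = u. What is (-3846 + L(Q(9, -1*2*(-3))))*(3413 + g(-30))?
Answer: -12909528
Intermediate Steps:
Q(R, J) = -5 + R
(-3846 + L(Q(9, -1*2*(-3))))*(3413 + g(-30)) = (-3846 + (-78 + (-5 + 9)² + 23*(-5 + 9)))*(3413 - 30) = (-3846 + (-78 + 4² + 23*4))*3383 = (-3846 + (-78 + 16 + 92))*3383 = (-3846 + 30)*3383 = -3816*3383 = -12909528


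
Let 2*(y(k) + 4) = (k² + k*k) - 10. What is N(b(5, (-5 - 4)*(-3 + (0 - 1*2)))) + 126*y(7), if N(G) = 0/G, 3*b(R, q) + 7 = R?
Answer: 5040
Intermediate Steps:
b(R, q) = -7/3 + R/3
y(k) = -9 + k² (y(k) = -4 + ((k² + k*k) - 10)/2 = -4 + ((k² + k²) - 10)/2 = -4 + (2*k² - 10)/2 = -4 + (-10 + 2*k²)/2 = -4 + (-5 + k²) = -9 + k²)
N(G) = 0
N(b(5, (-5 - 4)*(-3 + (0 - 1*2)))) + 126*y(7) = 0 + 126*(-9 + 7²) = 0 + 126*(-9 + 49) = 0 + 126*40 = 0 + 5040 = 5040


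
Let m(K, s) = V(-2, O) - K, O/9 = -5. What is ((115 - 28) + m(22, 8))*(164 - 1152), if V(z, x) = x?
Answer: -19760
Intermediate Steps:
O = -45 (O = 9*(-5) = -45)
m(K, s) = -45 - K
((115 - 28) + m(22, 8))*(164 - 1152) = ((115 - 28) + (-45 - 1*22))*(164 - 1152) = (87 + (-45 - 22))*(-988) = (87 - 67)*(-988) = 20*(-988) = -19760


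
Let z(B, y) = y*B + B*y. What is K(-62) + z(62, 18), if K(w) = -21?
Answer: 2211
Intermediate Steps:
z(B, y) = 2*B*y (z(B, y) = B*y + B*y = 2*B*y)
K(-62) + z(62, 18) = -21 + 2*62*18 = -21 + 2232 = 2211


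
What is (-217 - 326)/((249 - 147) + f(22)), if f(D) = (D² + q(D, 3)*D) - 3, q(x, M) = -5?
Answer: -543/473 ≈ -1.1480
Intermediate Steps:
f(D) = -3 + D² - 5*D (f(D) = (D² - 5*D) - 3 = -3 + D² - 5*D)
(-217 - 326)/((249 - 147) + f(22)) = (-217 - 326)/((249 - 147) + (-3 + 22² - 5*22)) = -543/(102 + (-3 + 484 - 110)) = -543/(102 + 371) = -543/473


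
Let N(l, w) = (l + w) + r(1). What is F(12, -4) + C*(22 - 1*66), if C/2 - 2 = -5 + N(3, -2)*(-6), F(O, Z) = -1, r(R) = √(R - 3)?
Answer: 791 + 528*I*√2 ≈ 791.0 + 746.71*I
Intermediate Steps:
r(R) = √(-3 + R)
N(l, w) = l + w + I*√2 (N(l, w) = (l + w) + √(-3 + 1) = (l + w) + √(-2) = (l + w) + I*√2 = l + w + I*√2)
C = -18 - 12*I*√2 (C = 4 + 2*(-5 + (3 - 2 + I*√2)*(-6)) = 4 + 2*(-5 + (1 + I*√2)*(-6)) = 4 + 2*(-5 + (-6 - 6*I*√2)) = 4 + 2*(-11 - 6*I*√2) = 4 + (-22 - 12*I*√2) = -18 - 12*I*√2 ≈ -18.0 - 16.971*I)
F(12, -4) + C*(22 - 1*66) = -1 + (-18 - 12*I*√2)*(22 - 1*66) = -1 + (-18 - 12*I*√2)*(22 - 66) = -1 + (-18 - 12*I*√2)*(-44) = -1 + (792 + 528*I*√2) = 791 + 528*I*√2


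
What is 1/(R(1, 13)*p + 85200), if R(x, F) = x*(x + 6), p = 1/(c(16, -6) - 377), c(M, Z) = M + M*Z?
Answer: 457/38936393 ≈ 1.1737e-5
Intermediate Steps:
p = -1/457 (p = 1/(16*(1 - 6) - 377) = 1/(16*(-5) - 377) = 1/(-80 - 377) = 1/(-457) = -1/457 ≈ -0.0021882)
R(x, F) = x*(6 + x)
1/(R(1, 13)*p + 85200) = 1/((1*(6 + 1))*(-1/457) + 85200) = 1/((1*7)*(-1/457) + 85200) = 1/(7*(-1/457) + 85200) = 1/(-7/457 + 85200) = 1/(38936393/457) = 457/38936393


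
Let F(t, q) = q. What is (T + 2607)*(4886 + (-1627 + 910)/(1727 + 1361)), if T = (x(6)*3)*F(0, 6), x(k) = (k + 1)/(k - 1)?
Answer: 198563310411/15440 ≈ 1.2860e+7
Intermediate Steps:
x(k) = (1 + k)/(-1 + k)
T = 126/5 (T = (((1 + 6)/(-1 + 6))*3)*6 = ((7/5)*3)*6 = (21/5)*6 = 126/5 ≈ 25.200)
(T + 2607)*(4886 + (-1627 + 910)/(1727 + 1361)) = (126/5 + 2607)*(4886 + (-1627 + 910)/(1727 + 1361)) = 13161*(4886 - 717/3088)/5 = (13161/5)*(15087251/3088) = 198563310411/15440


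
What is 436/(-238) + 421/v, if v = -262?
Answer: -107215/31178 ≈ -3.4388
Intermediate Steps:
436/(-238) + 421/v = 436/(-238) + 421/(-262) = 436*(-1/238) + 421*(-1/262) = -218/119 - 421/262 = -107215/31178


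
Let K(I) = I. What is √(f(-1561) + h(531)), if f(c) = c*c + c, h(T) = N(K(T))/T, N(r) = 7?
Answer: 7*√1556961797/177 ≈ 1560.5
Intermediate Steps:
h(T) = 7/T
f(c) = c + c² (f(c) = c² + c = c + c²)
√(f(-1561) + h(531)) = √(-1561*(1 - 1561) + 7/531) = √(-1561*(-1560) + 7*(1/531)) = √(2435160 + 7/531) = √(1293069967/531) = 7*√1556961797/177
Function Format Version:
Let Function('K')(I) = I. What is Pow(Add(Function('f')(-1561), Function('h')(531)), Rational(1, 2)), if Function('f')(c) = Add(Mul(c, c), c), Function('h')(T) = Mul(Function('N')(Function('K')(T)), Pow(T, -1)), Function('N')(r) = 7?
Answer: Mul(Rational(7, 177), Pow(1556961797, Rational(1, 2))) ≈ 1560.5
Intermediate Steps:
Function('h')(T) = Mul(7, Pow(T, -1))
Function('f')(c) = Add(c, Pow(c, 2)) (Function('f')(c) = Add(Pow(c, 2), c) = Add(c, Pow(c, 2)))
Pow(Add(Function('f')(-1561), Function('h')(531)), Rational(1, 2)) = Pow(Add(Mul(-1561, Add(1, -1561)), Mul(7, Pow(531, -1))), Rational(1, 2)) = Pow(Add(Mul(-1561, -1560), Mul(7, Rational(1, 531))), Rational(1, 2)) = Pow(Add(2435160, Rational(7, 531)), Rational(1, 2)) = Pow(Rational(1293069967, 531), Rational(1, 2)) = Mul(Rational(7, 177), Pow(1556961797, Rational(1, 2)))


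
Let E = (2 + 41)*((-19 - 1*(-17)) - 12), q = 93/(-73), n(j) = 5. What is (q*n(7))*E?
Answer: 279930/73 ≈ 3834.7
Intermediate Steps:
q = -93/73 (q = 93*(-1/73) = -93/73 ≈ -1.2740)
E = -602 (E = 43*((-19 + 17) - 12) = 43*(-2 - 12) = 43*(-14) = -602)
(q*n(7))*E = -93/73*5*(-602) = -465/73*(-602) = 279930/73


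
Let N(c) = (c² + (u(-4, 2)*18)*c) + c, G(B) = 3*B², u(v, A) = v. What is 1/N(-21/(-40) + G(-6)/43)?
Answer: -2958400/610553031 ≈ -0.0048454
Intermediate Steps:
N(c) = c² - 71*c (N(c) = (c² + (-4*18)*c) + c = (c² - 72*c) + c = c² - 71*c)
1/N(-21/(-40) + G(-6)/43) = 1/((-21/(-40) + (3*(-6)²)/43)*(-71 + (-21/(-40) + (3*(-6)²)/43))) = 1/((-21*(-1/40) + (3*36)*(1/43))*(-71 + (-21*(-1/40) + (3*36)*(1/43)))) = 1/((21/40 + 108*(1/43))*(-71 + (21/40 + 108*(1/43)))) = 1/((21/40 + 108/43)*(-71 + (21/40 + 108/43))) = 1/(5223*(-71 + 5223/1720)/1720) = 1/((5223/1720)*(-116897/1720)) = 1/(-610553031/2958400) = -2958400/610553031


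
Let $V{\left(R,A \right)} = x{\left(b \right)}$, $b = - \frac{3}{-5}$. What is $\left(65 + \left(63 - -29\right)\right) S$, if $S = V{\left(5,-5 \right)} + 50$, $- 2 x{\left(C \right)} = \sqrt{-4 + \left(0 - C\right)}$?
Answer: $7850 - \frac{157 i \sqrt{115}}{10} \approx 7850.0 - 168.36 i$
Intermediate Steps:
$b = \frac{3}{5}$ ($b = \left(-3\right) \left(- \frac{1}{5}\right) = \frac{3}{5} \approx 0.6$)
$x{\left(C \right)} = - \frac{\sqrt{-4 - C}}{2}$ ($x{\left(C \right)} = - \frac{\sqrt{-4 + \left(0 - C\right)}}{2} = - \frac{\sqrt{-4 - C}}{2}$)
$V{\left(R,A \right)} = - \frac{i \sqrt{115}}{10}$ ($V{\left(R,A \right)} = - \frac{\sqrt{-4 - \frac{3}{5}}}{2} = - \frac{\sqrt{- \frac{23}{5}}}{2} = - \frac{\frac{1}{5} i \sqrt{115}}{2} = - \frac{i \sqrt{115}}{10}$)
$S = 50 - \frac{i \sqrt{115}}{10}$ ($S = - \frac{i \sqrt{115}}{10} + 50 = 50 - \frac{i \sqrt{115}}{10} \approx 50.0 - 1.0724 i$)
$\left(65 + \left(63 - -29\right)\right) S = \left(65 + \left(63 - -29\right)\right) \left(50 - \frac{i \sqrt{115}}{10}\right) = \left(65 + \left(63 + 29\right)\right) \left(50 - \frac{i \sqrt{115}}{10}\right) = \left(65 + 92\right) \left(50 - \frac{i \sqrt{115}}{10}\right) = 157 \left(50 - \frac{i \sqrt{115}}{10}\right) = 7850 - \frac{157 i \sqrt{115}}{10}$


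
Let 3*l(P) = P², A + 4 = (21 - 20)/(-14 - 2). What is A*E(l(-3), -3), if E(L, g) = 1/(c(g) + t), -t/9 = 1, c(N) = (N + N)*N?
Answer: -65/144 ≈ -0.45139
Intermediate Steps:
A = -65/16 (A = -4 + (21 - 20)/(-14 - 2) = -4 + 1/(-16) = -4 + 1*(-1/16) = -4 - 1/16 = -65/16 ≈ -4.0625)
c(N) = 2*N² (c(N) = (2*N)*N = 2*N²)
t = -9 (t = -9*1 = -9)
l(P) = P²/3
E(L, g) = 1/(-9 + 2*g²) (E(L, g) = 1/(2*g² - 9) = 1/(-9 + 2*g²))
A*E(l(-3), -3) = -65/(16*(-9 + 2*(-3)²)) = -65/(16*(-9 + 2*9)) = -65/(16*(-9 + 18)) = -65/16/9 = -65/16*⅑ = -65/144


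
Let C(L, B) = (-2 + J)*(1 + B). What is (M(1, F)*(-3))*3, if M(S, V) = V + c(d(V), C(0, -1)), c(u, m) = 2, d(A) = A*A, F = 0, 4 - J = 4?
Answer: -18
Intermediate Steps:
J = 0 (J = 4 - 1*4 = 4 - 4 = 0)
C(L, B) = -2 - 2*B (C(L, B) = (-2 + 0)*(1 + B) = -2*(1 + B) = -2 - 2*B)
d(A) = A**2
M(S, V) = 2 + V (M(S, V) = V + 2 = 2 + V)
(M(1, F)*(-3))*3 = ((2 + 0)*(-3))*3 = (2*(-3))*3 = -6*3 = -18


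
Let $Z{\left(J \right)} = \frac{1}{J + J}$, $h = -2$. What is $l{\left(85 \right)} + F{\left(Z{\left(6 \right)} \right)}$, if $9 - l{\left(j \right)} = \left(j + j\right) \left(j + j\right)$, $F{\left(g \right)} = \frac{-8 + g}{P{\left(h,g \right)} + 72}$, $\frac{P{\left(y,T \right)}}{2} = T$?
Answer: $- \frac{25019701}{866} \approx -28891.0$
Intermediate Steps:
$Z{\left(J \right)} = \frac{1}{2 J}$
$P{\left(y,T \right)} = 2 T$
$F{\left(g \right)} = \frac{-8 + g}{72 + 2 g}$ ($F{\left(g \right)} = \frac{-8 + g}{2 g + 72} = \frac{-8 + g}{72 + 2 g}$)
$l{\left(j \right)} = 9 - 4 j^{2}$ ($l{\left(j \right)} = 9 - \left(j + j\right) \left(j + j\right) = 9 - 2 j 2 j = 9 - 4 j^{2}$)
$l{\left(85 \right)} + F{\left(Z{\left(6 \right)} \right)} = \left(9 - 4 \cdot 85^{2}\right) + \frac{-8 + \frac{1}{2 \cdot 6}}{2 \left(36 + \frac{1}{2 \cdot 6}\right)} = \left(9 - 28900\right) + \frac{-8 + \frac{1}{2} \cdot \frac{1}{6}}{2 \left(36 + \frac{1}{2} \cdot \frac{1}{6}\right)} = \left(9 - 28900\right) + \frac{-8 + \frac{1}{12}}{2 \left(36 + \frac{1}{12}\right)} = -28891 + \frac{1}{2} \frac{1}{\frac{433}{12}} \left(- \frac{95}{12}\right) = -28891 + \frac{1}{2} \cdot \frac{12}{433} \left(- \frac{95}{12}\right) = -28891 - \frac{95}{866} = - \frac{25019701}{866}$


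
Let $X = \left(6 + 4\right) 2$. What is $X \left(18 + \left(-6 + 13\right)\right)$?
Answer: $500$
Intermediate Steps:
$X = 20$ ($X = 10 \cdot 2 = 20$)
$X \left(18 + \left(-6 + 13\right)\right) = 20 \left(18 + \left(-6 + 13\right)\right) = 20 \left(18 + 7\right) = 20 \cdot 25 = 500$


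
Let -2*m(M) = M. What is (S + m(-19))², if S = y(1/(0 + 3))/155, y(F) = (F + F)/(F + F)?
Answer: 8684809/96100 ≈ 90.373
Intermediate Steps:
y(F) = 1 (y(F) = (2*F)/((2*F)) = (2*F)*(1/(2*F)) = 1)
m(M) = -M/2
S = 1/155 ≈ 0.0064516
(S + m(-19))² = (1/155 - ½*(-19))² = (1/155 + 19/2)² = (2947/310)² = 8684809/96100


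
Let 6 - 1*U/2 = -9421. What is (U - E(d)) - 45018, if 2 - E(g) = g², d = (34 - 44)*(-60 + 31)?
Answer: 57934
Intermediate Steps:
d = 290 (d = -10*(-29) = 290)
U = 18854 (U = 12 - 2*(-9421) = 12 + 18842 = 18854)
E(g) = 2 - g²
(U - E(d)) - 45018 = (18854 - (2 - 1*290²)) - 45018 = (18854 - (2 - 1*84100)) - 45018 = (18854 - (2 - 84100)) - 45018 = (18854 - 1*(-84098)) - 45018 = (18854 + 84098) - 45018 = 102952 - 45018 = 57934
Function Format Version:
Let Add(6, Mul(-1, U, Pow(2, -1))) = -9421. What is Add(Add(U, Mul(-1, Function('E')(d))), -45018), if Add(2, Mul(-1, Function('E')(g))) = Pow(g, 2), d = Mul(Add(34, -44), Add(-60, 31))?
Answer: 57934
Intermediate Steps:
d = 290 (d = Mul(-10, -29) = 290)
U = 18854 (U = Add(12, Mul(-2, -9421)) = Add(12, 18842) = 18854)
Function('E')(g) = Add(2, Mul(-1, Pow(g, 2)))
Add(Add(U, Mul(-1, Function('E')(d))), -45018) = Add(Add(18854, Mul(-1, Add(2, Mul(-1, Pow(290, 2))))), -45018) = Add(Add(18854, Mul(-1, Add(2, Mul(-1, 84100)))), -45018) = Add(Add(18854, Mul(-1, Add(2, -84100))), -45018) = Add(Add(18854, Mul(-1, -84098)), -45018) = Add(Add(18854, 84098), -45018) = Add(102952, -45018) = 57934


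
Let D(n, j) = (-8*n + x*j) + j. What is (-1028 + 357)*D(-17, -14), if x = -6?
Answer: -138226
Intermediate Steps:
D(n, j) = -8*n - 5*j (D(n, j) = (-8*n - 6*j) + j = -8*n - 5*j)
(-1028 + 357)*D(-17, -14) = (-1028 + 357)*(-8*(-17) - 5*(-14)) = -671*(136 + 70) = -671*206 = -138226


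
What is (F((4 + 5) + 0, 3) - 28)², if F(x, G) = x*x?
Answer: 2809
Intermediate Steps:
F(x, G) = x²
(F((4 + 5) + 0, 3) - 28)² = (((4 + 5) + 0)² - 28)² = ((9 + 0)² - 28)² = (9² - 28)² = (81 - 28)² = 53² = 2809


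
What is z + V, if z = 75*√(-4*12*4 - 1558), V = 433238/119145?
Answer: 33326/9165 + 375*I*√70 ≈ 3.6362 + 3137.5*I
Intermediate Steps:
V = 33326/9165 (V = 433238*(1/119145) = 33326/9165 ≈ 3.6362)
z = 375*I*√70 (z = 75*√(-48*4 - 1558) = 75*√(-192 - 1558) = 75*√(-1750) = 75*(5*I*√70) = 375*I*√70 ≈ 3137.5*I)
z + V = 375*I*√70 + 33326/9165 = 33326/9165 + 375*I*√70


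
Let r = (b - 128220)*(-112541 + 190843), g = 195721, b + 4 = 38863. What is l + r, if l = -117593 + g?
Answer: -6997066894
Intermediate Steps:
b = 38859 (b = -4 + 38863 = 38859)
r = -6997145022 (r = (38859 - 128220)*(-112541 + 190843) = -89361*78302 = -6997145022)
l = 78128 (l = -117593 + 195721 = 78128)
l + r = 78128 - 6997145022 = -6997066894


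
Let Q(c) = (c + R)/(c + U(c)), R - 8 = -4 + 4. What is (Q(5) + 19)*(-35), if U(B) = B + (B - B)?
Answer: -1421/2 ≈ -710.50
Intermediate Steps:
R = 8 (R = 8 + (-4 + 4) = 8 + 0 = 8)
U(B) = B (U(B) = B + 0 = B)
Q(c) = (8 + c)/(2*c) (Q(c) = (c + 8)/(c + c) = (8 + c)/((2*c)) = (8 + c)*(1/(2*c)) = (8 + c)/(2*c))
(Q(5) + 19)*(-35) = ((½)*(8 + 5)/5 + 19)*(-35) = ((½)*(⅕)*13 + 19)*(-35) = (13/10 + 19)*(-35) = (203/10)*(-35) = -1421/2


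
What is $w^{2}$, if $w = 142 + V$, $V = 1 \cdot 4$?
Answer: $21316$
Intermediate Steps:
$V = 4$
$w = 146$ ($w = 142 + 4 = 146$)
$w^{2} = 146^{2} = 21316$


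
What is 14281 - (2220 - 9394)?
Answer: 21455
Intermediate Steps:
14281 - (2220 - 9394) = 14281 - 1*(-7174) = 14281 + 7174 = 21455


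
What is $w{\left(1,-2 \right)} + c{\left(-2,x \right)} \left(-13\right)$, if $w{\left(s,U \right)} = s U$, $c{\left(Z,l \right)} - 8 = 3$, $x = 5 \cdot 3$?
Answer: $-145$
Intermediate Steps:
$x = 15$
$c{\left(Z,l \right)} = 11$ ($c{\left(Z,l \right)} = 8 + 3 = 11$)
$w{\left(s,U \right)} = U s$
$w{\left(1,-2 \right)} + c{\left(-2,x \right)} \left(-13\right) = \left(-2\right) 1 + 11 \left(-13\right) = -2 - 143 = -145$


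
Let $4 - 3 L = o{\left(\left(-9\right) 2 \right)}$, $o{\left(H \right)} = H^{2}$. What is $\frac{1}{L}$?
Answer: $- \frac{3}{320} \approx -0.009375$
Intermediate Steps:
$L = - \frac{320}{3}$ ($L = \frac{4}{3} - \frac{\left(\left(-9\right) 2\right)^{2}}{3} = \frac{4}{3} - \frac{\left(-18\right)^{2}}{3} = \frac{4}{3} - 108 = - \frac{320}{3} \approx -106.67$)
$\frac{1}{L} = \frac{1}{- \frac{320}{3}} = - \frac{3}{320}$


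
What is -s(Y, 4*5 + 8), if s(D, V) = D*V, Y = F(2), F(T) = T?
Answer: -56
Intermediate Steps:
Y = 2
-s(Y, 4*5 + 8) = -2*(4*5 + 8) = -2*(20 + 8) = -2*28 = -1*56 = -56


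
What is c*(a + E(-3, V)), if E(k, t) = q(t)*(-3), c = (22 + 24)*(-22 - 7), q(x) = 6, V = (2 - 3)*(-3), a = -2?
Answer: 26680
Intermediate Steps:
V = 3 (V = -1*(-3) = 3)
c = -1334 (c = 46*(-29) = -1334)
E(k, t) = -18 (E(k, t) = 6*(-3) = -18)
c*(a + E(-3, V)) = -1334*(-2 - 18) = -1334*(-20) = 26680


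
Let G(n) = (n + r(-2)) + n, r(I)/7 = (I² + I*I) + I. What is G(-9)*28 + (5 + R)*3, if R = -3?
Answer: 678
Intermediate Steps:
r(I) = 7*I + 14*I² (r(I) = 7*((I² + I*I) + I) = 7*((I² + I²) + I) = 7*(2*I² + I) = 7*(I + 2*I²) = 7*I + 14*I²)
G(n) = 42 + 2*n (G(n) = (n + 7*(-2)*(1 + 2*(-2))) + n = (n + 7*(-2)*(1 - 4)) + n = (n + 7*(-2)*(-3)) + n = (n + 42) + n = (42 + n) + n = 42 + 2*n)
G(-9)*28 + (5 + R)*3 = (42 + 2*(-9))*28 + (5 - 3)*3 = (42 - 18)*28 + 2*3 = 24*28 + 6 = 672 + 6 = 678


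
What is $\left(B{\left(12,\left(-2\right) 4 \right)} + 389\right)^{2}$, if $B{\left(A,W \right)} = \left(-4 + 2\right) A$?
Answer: $133225$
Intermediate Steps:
$B{\left(A,W \right)} = - 2 A$
$\left(B{\left(12,\left(-2\right) 4 \right)} + 389\right)^{2} = \left(\left(-2\right) 12 + 389\right)^{2} = \left(-24 + 389\right)^{2} = 365^{2} = 133225$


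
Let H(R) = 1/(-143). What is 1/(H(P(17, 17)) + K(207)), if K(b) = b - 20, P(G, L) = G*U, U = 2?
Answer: 143/26740 ≈ 0.0053478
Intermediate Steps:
P(G, L) = 2*G (P(G, L) = G*2 = 2*G)
H(R) = -1/143
K(b) = -20 + b
1/(H(P(17, 17)) + K(207)) = 1/(-1/143 + (-20 + 207)) = 1/(-1/143 + 187) = 1/(26740/143) = 143/26740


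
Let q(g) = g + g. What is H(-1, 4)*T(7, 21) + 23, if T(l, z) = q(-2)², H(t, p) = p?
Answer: 87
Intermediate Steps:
q(g) = 2*g
T(l, z) = 16 (T(l, z) = (2*(-2))² = (-4)² = 16)
H(-1, 4)*T(7, 21) + 23 = 4*16 + 23 = 64 + 23 = 87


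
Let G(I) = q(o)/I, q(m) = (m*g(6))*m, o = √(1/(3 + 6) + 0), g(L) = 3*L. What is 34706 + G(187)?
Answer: 6490024/187 ≈ 34706.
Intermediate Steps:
o = ⅓ (o = √(1/9 + 0) = √(⅑ + 0) = √(⅑) = ⅓ ≈ 0.33333)
q(m) = 18*m² (q(m) = (m*(3*6))*m = (m*18)*m = (18*m)*m = 18*m²)
G(I) = 2/I (G(I) = (18*(⅓)²)/I = (18*(⅑))/I = 2/I)
34706 + G(187) = 34706 + 2/187 = 6490024/187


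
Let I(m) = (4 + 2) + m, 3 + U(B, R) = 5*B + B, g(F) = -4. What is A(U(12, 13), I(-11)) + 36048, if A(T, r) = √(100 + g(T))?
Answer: 36048 + 4*√6 ≈ 36058.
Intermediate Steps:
U(B, R) = -3 + 6*B (U(B, R) = -3 + (5*B + B) = -3 + 6*B)
I(m) = 6 + m
A(T, r) = 4*√6 (A(T, r) = √(100 - 4) = √96 = 4*√6)
A(U(12, 13), I(-11)) + 36048 = 4*√6 + 36048 = 36048 + 4*√6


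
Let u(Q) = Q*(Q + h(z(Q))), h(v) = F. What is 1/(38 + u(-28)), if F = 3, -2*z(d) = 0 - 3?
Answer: 1/738 ≈ 0.0013550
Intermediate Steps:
z(d) = 3/2 (z(d) = -(0 - 3)/2 = -½*(-3) = 3/2)
h(v) = 3
u(Q) = Q*(3 + Q) (u(Q) = Q*(Q + 3) = Q*(3 + Q))
1/(38 + u(-28)) = 1/(38 - 28*(3 - 28)) = 1/(38 - 28*(-25)) = 1/(38 + 700) = 1/738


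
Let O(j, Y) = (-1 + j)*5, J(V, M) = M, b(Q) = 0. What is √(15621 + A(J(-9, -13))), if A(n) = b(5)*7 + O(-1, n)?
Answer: √15611 ≈ 124.94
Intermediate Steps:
O(j, Y) = -5 + 5*j
A(n) = -10 (A(n) = 0*7 + (-5 + 5*(-1)) = 0 + (-5 - 5) = 0 - 10 = -10)
√(15621 + A(J(-9, -13))) = √(15621 - 10) = √15611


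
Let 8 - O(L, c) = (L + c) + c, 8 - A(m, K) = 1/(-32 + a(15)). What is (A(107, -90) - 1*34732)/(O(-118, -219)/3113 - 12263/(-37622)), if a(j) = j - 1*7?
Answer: -48801309110125/712722324 ≈ -68472.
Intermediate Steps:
a(j) = -7 + j (a(j) = j - 7 = -7 + j)
A(m, K) = 193/24 (A(m, K) = 8 - 1/(-32 + (-7 + 15)) = 8 - 1/(-32 + 8) = 8 - 1/(-24) = 8 - 1*(-1/24) = 8 + 1/24 = 193/24)
O(L, c) = 8 - L - 2*c (O(L, c) = 8 - ((L + c) + c) = 8 - (L + 2*c) = 8 + (-L - 2*c) = 8 - L - 2*c)
(A(107, -90) - 1*34732)/(O(-118, -219)/3113 - 12263/(-37622)) = (193/24 - 1*34732)/((8 - 1*(-118) - 2*(-219))/3113 - 12263/(-37622)) = (193/24 - 34732)/((8 + 118 + 438)*(1/3113) - 12263*(-1/37622)) = -833375/(24*(564*(1/3113) + 12263/37622)) = -833375/(24*(564/3113 + 12263/37622)) = -833375/(24*59393527/117117286) = -833375/24*117117286/59393527 = -48801309110125/712722324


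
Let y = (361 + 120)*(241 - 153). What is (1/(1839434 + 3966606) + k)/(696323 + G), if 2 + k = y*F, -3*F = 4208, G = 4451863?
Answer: -1034149956029197/89671721530320 ≈ -11.533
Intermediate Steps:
F = -4208/3 (F = -⅓*4208 = -4208/3 ≈ -1402.7)
y = 42328 (y = 481*88 = 42328)
k = -178116230/3 (k = -2 + 42328*(-4208/3) = -2 - 178116224/3 = -178116230/3 ≈ -5.9372e+7)
(1/(1839434 + 3966606) + k)/(696323 + G) = (1/(1839434 + 3966606) - 178116230/3)/(696323 + 4451863) = (1/5806040 - 178116230/3)/5148186 = (1/5806040 - 178116230/3)*(1/5148186) = -1034149956029197/17418120*1/5148186 = -1034149956029197/89671721530320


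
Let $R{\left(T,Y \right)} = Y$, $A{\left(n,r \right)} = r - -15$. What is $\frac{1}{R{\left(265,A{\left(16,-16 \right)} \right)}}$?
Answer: $-1$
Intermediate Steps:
$A{\left(n,r \right)} = 15 + r$ ($A{\left(n,r \right)} = r + 15 = 15 + r$)
$\frac{1}{R{\left(265,A{\left(16,-16 \right)} \right)}} = \frac{1}{15 - 16} = \frac{1}{-1} = -1$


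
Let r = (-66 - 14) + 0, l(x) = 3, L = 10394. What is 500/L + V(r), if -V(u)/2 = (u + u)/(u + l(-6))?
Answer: -1643790/400169 ≈ -4.1077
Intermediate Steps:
r = -80 (r = -80 + 0 = -80)
V(u) = -4*u/(3 + u) (V(u) = -2*(u + u)/(u + 3) = -2*2*u/(3 + u) = -4*u/(3 + u))
500/L + V(r) = 500/10394 - 4*(-80)/(3 - 80) = 500*(1/10394) - 4*(-80)/(-77) = 250/5197 - 4*(-80)*(-1/77) = 250/5197 - 320/77 = -1643790/400169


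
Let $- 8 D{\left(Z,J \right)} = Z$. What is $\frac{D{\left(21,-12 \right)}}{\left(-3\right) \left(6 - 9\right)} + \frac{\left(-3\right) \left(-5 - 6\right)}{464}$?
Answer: $- \frac{307}{1392} \approx -0.22055$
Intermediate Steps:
$D{\left(Z,J \right)} = - \frac{Z}{8}$
$\frac{D{\left(21,-12 \right)}}{\left(-3\right) \left(6 - 9\right)} + \frac{\left(-3\right) \left(-5 - 6\right)}{464} = \frac{\left(- \frac{1}{8}\right) 21}{\left(-3\right) \left(6 - 9\right)} + \frac{\left(-3\right) \left(-5 - 6\right)}{464} = - \frac{21}{8 \left(\left(-3\right) \left(-3\right)\right)} + \left(-3\right) \left(-11\right) \frac{1}{464} = - \frac{21}{8 \cdot 9} + 33 \cdot \frac{1}{464} = \left(- \frac{21}{8}\right) \frac{1}{9} + \frac{33}{464} = - \frac{7}{24} + \frac{33}{464} = - \frac{307}{1392}$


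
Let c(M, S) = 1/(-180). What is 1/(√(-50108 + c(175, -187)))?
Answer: -6*I*√45097205/9019441 ≈ -0.0044673*I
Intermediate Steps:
c(M, S) = -1/180
1/(√(-50108 + c(175, -187))) = 1/(√(-50108 - 1/180)) = 1/(√(-9019441/180)) = 1/(I*√45097205/30) = -6*I*√45097205/9019441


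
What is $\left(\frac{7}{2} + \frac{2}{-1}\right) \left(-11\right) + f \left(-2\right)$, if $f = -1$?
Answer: $- \frac{29}{2} \approx -14.5$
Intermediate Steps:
$\left(\frac{7}{2} + \frac{2}{-1}\right) \left(-11\right) + f \left(-2\right) = \left(\frac{7}{2} + \frac{2}{-1}\right) \left(-11\right) - -2 = \left(7 \cdot \frac{1}{2} + 2 \left(-1\right)\right) \left(-11\right) + 2 = \left(\frac{7}{2} - 2\right) \left(-11\right) + 2 = \frac{3}{2} \left(-11\right) + 2 = - \frac{33}{2} + 2 = - \frac{29}{2}$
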